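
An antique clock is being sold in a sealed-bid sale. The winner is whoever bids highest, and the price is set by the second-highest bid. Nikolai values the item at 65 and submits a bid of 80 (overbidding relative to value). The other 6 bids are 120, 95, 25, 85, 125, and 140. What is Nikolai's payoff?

0

Highest competing bid: 140.
Nikolai's bid 80 is not the highest, so Nikolai loses, pays nothing, and earns zero payoff.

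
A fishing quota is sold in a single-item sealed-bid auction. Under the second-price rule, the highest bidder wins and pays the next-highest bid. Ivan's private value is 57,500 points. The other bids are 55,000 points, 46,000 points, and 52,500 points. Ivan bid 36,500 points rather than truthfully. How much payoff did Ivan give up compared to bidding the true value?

2,500 points

The highest competing bid is 55,000 points.
Bidding truthfully at 57,500 points: Ivan has the top bid, wins, and pays the second-highest bid 55,000 points. Payoff = 57,500 points − 55,000 points = 2,500 points.
Bidding 36,500 points: the top bid is 55,000 points (a rival), so Ivan loses. Payoff = 0 points.
Regret = truthful payoff − actual payoff = 2,500 points − 0 points = 2,500 points.
This is the dominant-strategy logic: truthful bidding weakly beats any alternative.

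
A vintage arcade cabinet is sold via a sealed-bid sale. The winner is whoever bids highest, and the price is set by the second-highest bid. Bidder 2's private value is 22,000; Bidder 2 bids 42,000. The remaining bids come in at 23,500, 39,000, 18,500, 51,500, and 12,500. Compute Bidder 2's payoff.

Highest competing bid: 51,500.
Bidder 2's bid 42,000 is not the highest, so Bidder 2 loses, pays nothing, and earns zero payoff.

The bidder's payoff: 0.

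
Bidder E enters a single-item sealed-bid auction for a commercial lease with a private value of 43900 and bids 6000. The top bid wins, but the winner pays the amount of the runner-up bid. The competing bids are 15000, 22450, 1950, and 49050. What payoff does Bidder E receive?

Bidder E's payoff: 0.

Highest competing bid: 49050.
Bidder E's bid 6000 is not the highest, so Bidder E loses, pays nothing, and earns zero payoff.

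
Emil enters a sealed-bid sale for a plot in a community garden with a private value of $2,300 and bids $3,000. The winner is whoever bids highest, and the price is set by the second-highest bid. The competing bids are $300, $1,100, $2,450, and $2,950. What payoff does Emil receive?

Highest competing bid: $2,950.
Emil's bid $3,000 is the highest overall, so Emil wins and pays the second-highest bid, $2,950.
Payoff = value − price = $2,300 − $2,950 = -$650.
Overbidding won the item at a price above value — truthful bidding would have avoided this loss.

Payoff = -$650.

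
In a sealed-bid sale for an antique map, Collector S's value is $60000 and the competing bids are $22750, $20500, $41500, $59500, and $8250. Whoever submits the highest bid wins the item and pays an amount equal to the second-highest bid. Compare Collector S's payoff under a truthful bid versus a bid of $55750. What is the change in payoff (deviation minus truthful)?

The highest competing bid is $59500.
Bidding truthfully at $60000: Collector S has the top bid, wins, and pays the second-highest bid $59500. Payoff = $60000 − $59500 = $500.
Bidding $55750: the top bid is $59500 (a rival), so Collector S loses. Payoff = $0.
Change = $0 − $500 = -$500.

Change in payoff: -$500.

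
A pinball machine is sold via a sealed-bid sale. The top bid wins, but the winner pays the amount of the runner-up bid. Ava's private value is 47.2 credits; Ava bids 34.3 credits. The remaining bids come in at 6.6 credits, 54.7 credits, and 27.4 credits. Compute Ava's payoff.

Payoff = 0.0 credits.

Highest competing bid: 54.7 credits.
Ava's bid 34.3 credits is not the highest, so Ava loses, pays nothing, and earns zero payoff.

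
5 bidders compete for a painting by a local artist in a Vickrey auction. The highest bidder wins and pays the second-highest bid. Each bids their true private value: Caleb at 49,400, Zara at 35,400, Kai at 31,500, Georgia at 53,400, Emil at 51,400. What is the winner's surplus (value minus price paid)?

Winner's surplus: 2,000.

Ordered from highest: Georgia 53,400, then Emil 51,400, then Caleb 49,400, then Zara 35,400, then Kai 31,500.
Georgia wins with the top bid and pays the second-highest, 51,400.
Surplus = 53,400 − 51,400 = 2,000.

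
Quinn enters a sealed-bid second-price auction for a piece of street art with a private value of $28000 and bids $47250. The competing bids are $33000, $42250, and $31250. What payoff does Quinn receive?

Quinn's payoff: -$14250.

Highest competing bid: $42250.
Quinn's bid $47250 is the highest overall, so Quinn wins and pays the second-highest bid, $42250.
Payoff = value − price = $28000 − $42250 = -$14250.
Overbidding won the item at a price above value — truthful bidding would have avoided this loss.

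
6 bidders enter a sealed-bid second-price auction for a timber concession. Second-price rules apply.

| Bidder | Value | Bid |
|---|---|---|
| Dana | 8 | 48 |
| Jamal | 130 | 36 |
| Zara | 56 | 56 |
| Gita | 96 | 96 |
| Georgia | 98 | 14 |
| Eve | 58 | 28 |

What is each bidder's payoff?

Ranking the bids: Gita 96 > Zara 56 > Dana 48 > Jamal 36 > Eve 28 > Georgia 14.
Gita has the top bid and wins; the price is the second-highest bid, 56.
Gita's payoff = 96 − 56 = 40. All other bidders lose, so their payoff is 0.

Dana 0, Jamal 0, Zara 0, Gita 40, Georgia 0, Eve 0.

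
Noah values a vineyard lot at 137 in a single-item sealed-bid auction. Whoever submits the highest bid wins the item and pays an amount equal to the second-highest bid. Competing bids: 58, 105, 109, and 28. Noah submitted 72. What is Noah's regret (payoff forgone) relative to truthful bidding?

28

The highest competing bid is 109.
Bidding truthfully at 137: Noah has the top bid, wins, and pays the second-highest bid 109. Payoff = 137 − 109 = 28.
Bidding 72: the top bid is 109 (a rival), so Noah loses. Payoff = 0.
Regret = truthful payoff − actual payoff = 28 − 0 = 28.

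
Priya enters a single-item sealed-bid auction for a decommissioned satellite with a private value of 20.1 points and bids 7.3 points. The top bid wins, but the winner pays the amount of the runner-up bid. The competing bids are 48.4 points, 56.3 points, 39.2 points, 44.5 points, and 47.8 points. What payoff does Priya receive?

Priya's payoff: 0.0 points.

Highest competing bid: 56.3 points.
Priya's bid 7.3 points is not the highest, so Priya loses, pays nothing, and earns zero payoff.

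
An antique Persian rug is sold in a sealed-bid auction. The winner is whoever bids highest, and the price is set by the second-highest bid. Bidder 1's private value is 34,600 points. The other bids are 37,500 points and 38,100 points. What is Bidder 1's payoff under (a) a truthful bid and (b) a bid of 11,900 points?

The highest competing bid is 38,100 points.
Bidding truthfully at 34,600 points: the top bid is 38,100 points (a rival), so Bidder 1 loses. Payoff = 0 points.
Bidding 11,900 points: the top bid is 38,100 points (a rival), so Bidder 1 loses. Payoff = 0 points.
The bid only affects whether you win, not the price — here both bids land on the same side of the top rival bid, so the deviation is payoff-neutral.

(a) 0 points  (b) 0 points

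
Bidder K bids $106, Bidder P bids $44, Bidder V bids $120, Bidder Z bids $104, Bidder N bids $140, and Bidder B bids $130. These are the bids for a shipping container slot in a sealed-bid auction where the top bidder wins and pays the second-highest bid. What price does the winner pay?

Sorted high to low: Bidder N $140; Bidder B $130; Bidder V $120; Bidder K $106; Bidder Z $104; Bidder P $44.
Bidder N is the highest bidder, so Bidder N wins.
Under the second-price rule, the price is the second-highest bid: $130.

Price paid: $130.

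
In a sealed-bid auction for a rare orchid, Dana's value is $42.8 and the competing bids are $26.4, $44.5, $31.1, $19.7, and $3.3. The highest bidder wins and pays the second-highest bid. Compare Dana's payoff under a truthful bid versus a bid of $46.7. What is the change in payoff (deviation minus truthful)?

The highest competing bid is $44.5.
Bidding truthfully at $42.8: the top bid is $44.5 (a rival), so Dana loses. Payoff = $0.0.
Bidding $46.7: Dana has the top bid, wins, and pays the second-highest bid $44.5. Payoff = $42.8 − $44.5 = -$1.7.
Change = -$1.7 − $0.0 = -$1.7.
This is the dominant-strategy logic: truthful bidding weakly beats any alternative.

Payoff change: -$1.7.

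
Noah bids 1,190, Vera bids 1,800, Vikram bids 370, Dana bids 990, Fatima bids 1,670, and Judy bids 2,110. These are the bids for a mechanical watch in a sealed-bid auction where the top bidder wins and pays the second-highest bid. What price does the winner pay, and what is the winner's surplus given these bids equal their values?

Ordered from highest: Judy 2,110; Vera 1,800; Fatima 1,670; Noah 1,190; Dana 990; Vikram 370.
Judy is the highest bidder, so Judy wins.
Under the second-price rule, the price is the second-highest bid: 1,800.
Surplus = 2,110 − 1,800 = 310.

Price 1,800; surplus 310.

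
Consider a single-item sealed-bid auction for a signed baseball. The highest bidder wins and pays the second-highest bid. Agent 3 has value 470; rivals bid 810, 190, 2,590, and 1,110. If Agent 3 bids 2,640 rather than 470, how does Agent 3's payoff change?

Change in payoff: -2,120.

The highest competing bid is 2,590.
Bidding truthfully at 470: the top bid is 2,590 (a rival), so Agent 3 loses. Payoff = 0.
Bidding 2,640: Agent 3 has the top bid, wins, and pays the second-highest bid 2,590. Payoff = 470 − 2,590 = -2,120.
Change = -2,120 − 0 = -2,120.
This is the dominant-strategy logic: truthful bidding weakly beats any alternative.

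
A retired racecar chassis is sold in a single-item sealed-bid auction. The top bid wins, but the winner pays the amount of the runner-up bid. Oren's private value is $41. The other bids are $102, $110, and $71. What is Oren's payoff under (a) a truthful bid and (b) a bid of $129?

(a) $0  (b) -$69

The highest competing bid is $110.
Bidding truthfully at $41: the top bid is $110 (a rival), so Oren loses. Payoff = $0.
Bidding $129: Oren has the top bid, wins, and pays the second-highest bid $110. Payoff = $41 − $110 = -$69.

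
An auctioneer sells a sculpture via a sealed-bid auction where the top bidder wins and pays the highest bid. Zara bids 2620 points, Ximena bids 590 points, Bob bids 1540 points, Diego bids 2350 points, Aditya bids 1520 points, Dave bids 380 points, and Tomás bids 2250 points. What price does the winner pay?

Price paid: 2620 points.

Ordered from highest: Zara 2620 points > Diego 2350 points > Tomás 2250 points > Bob 1540 points > Aditya 1520 points > Ximena 590 points > Dave 380 points.
Zara is the highest bidder, so Zara wins.
Under the first-price rule, the price is the highest bid: 2620 points.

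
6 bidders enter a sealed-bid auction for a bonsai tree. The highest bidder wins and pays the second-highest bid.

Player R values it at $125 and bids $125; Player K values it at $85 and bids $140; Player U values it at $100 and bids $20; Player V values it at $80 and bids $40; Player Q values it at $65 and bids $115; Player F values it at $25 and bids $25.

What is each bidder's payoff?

Player R $0, Player K -$40, Player U $0, Player V $0, Player Q $0, Player F $0.

Sorted high to low: Player K $140, then Player R $125, then Player Q $115, then Player V $40, then Player F $25, then Player U $20.
Player K has the top bid and wins; the price is the second-highest bid, $125.
Player K's payoff = $85 − $125 = -$40. All other bidders lose, so their payoff is 0.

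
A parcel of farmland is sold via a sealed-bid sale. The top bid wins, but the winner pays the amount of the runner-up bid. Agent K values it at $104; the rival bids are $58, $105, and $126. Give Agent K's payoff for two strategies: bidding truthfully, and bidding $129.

(a) $0  (b) -$22

The highest competing bid is $126.
Bidding truthfully at $104: the top bid is $126 (a rival), so Agent K loses. Payoff = $0.
Bidding $129: Agent K has the top bid, wins, and pays the second-highest bid $126. Payoff = $104 − $126 = -$22.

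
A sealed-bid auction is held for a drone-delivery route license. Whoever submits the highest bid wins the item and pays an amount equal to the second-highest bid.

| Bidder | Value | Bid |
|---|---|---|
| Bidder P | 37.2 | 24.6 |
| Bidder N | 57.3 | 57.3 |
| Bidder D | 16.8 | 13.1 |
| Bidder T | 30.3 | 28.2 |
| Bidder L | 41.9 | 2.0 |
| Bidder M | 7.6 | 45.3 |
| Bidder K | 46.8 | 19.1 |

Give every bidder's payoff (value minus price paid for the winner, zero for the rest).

Bidder P 0.0, Bidder N 12.0, Bidder D 0.0, Bidder T 0.0, Bidder L 0.0, Bidder M 0.0, Bidder K 0.0.

Ranking the bids: Bidder N 57.3, then Bidder M 45.3, then Bidder T 28.2, then Bidder P 24.6, then Bidder K 19.1, then Bidder D 13.1, then Bidder L 2.0.
Bidder N has the top bid and wins; the price is the second-highest bid, 45.3.
Bidder N's payoff = 57.3 − 45.3 = 12.0. All other bidders lose, so their payoff is 0.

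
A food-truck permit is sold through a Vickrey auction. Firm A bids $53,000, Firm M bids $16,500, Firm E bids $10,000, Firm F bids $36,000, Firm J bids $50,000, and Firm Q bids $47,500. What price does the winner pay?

Bids in descending order: Firm A $53,000, then Firm J $50,000, then Firm Q $47,500, then Firm F $36,000, then Firm M $16,500, then Firm E $10,000.
Firm A has the highest bid, so Firm A wins.
The second-highest bid is $50,000, so that is what Firm A pays.

The winner pays $50,000.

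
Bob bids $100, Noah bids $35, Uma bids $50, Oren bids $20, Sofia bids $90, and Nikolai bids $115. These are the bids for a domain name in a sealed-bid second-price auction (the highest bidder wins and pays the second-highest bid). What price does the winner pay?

Ranking the bids: Nikolai $115; Bob $100; Sofia $90; Uma $50; Noah $35; Oren $20.
Nikolai is the highest bidder, so Nikolai wins.
Under the second-price rule, the price is the second-highest bid: $100.

$100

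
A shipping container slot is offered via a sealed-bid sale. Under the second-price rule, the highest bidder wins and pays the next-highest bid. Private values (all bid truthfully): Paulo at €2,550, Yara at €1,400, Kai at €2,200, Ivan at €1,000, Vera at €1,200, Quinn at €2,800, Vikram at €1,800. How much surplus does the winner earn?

€250

Ranking the bids: Quinn €2,800; Paulo €2,550; Kai €2,200; Vikram €1,800; Yara €1,400; Vera €1,200; Ivan €1,000.
Quinn wins with the top bid and pays the second-highest, €2,550.
Surplus = €2,800 − €2,550 = €250.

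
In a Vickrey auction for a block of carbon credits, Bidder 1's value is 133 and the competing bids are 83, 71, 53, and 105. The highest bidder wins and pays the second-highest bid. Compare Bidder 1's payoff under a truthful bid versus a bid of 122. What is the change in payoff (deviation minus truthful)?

0

The highest competing bid is 105.
Bidding truthfully at 133: Bidder 1 has the top bid, wins, and pays the second-highest bid 105. Payoff = 133 − 105 = 28.
Bidding 122: Bidder 1 has the top bid, wins, and pays the second-highest bid 105. Payoff = 133 − 105 = 28.
Change = 28 − 28 = 0.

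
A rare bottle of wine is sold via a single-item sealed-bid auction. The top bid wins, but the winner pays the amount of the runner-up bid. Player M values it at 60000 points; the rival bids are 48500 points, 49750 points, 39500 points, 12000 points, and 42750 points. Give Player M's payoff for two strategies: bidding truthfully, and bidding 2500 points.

Truthful: 10250 points; alternative: 0 points.

The highest competing bid is 49750 points.
Bidding truthfully at 60000 points: Player M has the top bid, wins, and pays the second-highest bid 49750 points. Payoff = 60000 points − 49750 points = 10250 points.
Bidding 2500 points: the top bid is 49750 points (a rival), so Player M loses. Payoff = 0 points.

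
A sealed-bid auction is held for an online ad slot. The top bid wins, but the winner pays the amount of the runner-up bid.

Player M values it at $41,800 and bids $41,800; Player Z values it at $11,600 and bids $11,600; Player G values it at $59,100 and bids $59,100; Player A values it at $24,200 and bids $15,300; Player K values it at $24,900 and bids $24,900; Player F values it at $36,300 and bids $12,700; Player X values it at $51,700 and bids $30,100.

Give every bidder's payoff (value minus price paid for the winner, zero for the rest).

Ranking the bids: Player G $59,100; Player M $41,800; Player X $30,100; Player K $24,900; Player A $15,300; Player F $12,700; Player Z $11,600.
Player G has the top bid and wins; the price is the second-highest bid, $41,800.
Player G's payoff = $59,100 − $41,800 = $17,300. All other bidders lose, so their payoff is 0.

Player M $0, Player Z $0, Player G $17,300, Player A $0, Player K $0, Player F $0, Player X $0.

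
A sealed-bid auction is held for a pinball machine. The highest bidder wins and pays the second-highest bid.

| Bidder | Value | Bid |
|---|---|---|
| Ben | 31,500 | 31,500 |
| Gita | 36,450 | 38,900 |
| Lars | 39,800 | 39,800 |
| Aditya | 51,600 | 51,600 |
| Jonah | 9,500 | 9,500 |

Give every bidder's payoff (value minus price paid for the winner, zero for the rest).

Bids in descending order: Aditya 51,600; Lars 39,800; Gita 38,900; Ben 31,500; Jonah 9,500.
Aditya has the top bid and wins; the price is the second-highest bid, 39,800.
Aditya's payoff = 51,600 − 39,800 = 11,800. All other bidders lose, so their payoff is 0.

Payoffs: Ben 0, Gita 0, Lars 0, Aditya 11,800, Jonah 0.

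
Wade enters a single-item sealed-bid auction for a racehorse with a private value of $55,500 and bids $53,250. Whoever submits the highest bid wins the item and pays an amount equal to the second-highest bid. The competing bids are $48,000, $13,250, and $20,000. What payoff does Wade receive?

$7,500

Highest competing bid: $48,000.
Wade's bid $53,250 is the highest overall, so Wade wins and pays the second-highest bid, $48,000.
Payoff = value − price = $55,500 − $48,000 = $7,500.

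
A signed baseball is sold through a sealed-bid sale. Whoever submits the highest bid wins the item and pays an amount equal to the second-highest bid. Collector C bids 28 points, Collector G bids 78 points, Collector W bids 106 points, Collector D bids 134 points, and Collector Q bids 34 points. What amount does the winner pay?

The winner pays 106 points.

Ordered from highest: Collector D 134 points; Collector W 106 points; Collector G 78 points; Collector Q 34 points; Collector C 28 points.
Collector D has the highest bid, so Collector D wins.
The second-highest bid is 106 points, so that is what Collector D pays.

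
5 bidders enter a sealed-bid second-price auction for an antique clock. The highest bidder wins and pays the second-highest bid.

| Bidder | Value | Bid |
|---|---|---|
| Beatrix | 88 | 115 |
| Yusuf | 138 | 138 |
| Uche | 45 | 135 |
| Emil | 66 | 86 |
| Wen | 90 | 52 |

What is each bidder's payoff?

Sorted high to low: Yusuf 138, then Uche 135, then Beatrix 115, then Emil 86, then Wen 52.
Yusuf has the top bid and wins; the price is the second-highest bid, 135.
Yusuf's payoff = 138 − 135 = 3. All other bidders lose, so their payoff is 0.

Payoffs: Beatrix 0, Yusuf 3, Uche 0, Emil 0, Wen 0.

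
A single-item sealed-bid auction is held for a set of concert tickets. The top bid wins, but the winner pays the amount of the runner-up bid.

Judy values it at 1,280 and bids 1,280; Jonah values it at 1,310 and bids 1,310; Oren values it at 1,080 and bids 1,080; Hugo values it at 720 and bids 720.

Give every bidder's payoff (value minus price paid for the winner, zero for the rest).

Judy 0, Jonah 30, Oren 0, Hugo 0.

Bids in descending order: Jonah 1,310 > Judy 1,280 > Oren 1,080 > Hugo 720.
Jonah has the top bid and wins; the price is the second-highest bid, 1,280.
Jonah's payoff = 1,310 − 1,280 = 30. All other bidders lose, so their payoff is 0.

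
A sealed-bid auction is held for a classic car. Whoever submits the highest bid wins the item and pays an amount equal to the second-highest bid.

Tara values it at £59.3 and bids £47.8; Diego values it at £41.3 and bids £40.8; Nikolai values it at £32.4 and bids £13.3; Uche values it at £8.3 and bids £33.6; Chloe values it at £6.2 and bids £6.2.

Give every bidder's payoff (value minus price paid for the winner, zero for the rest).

Sorted high to low: Tara £47.8, then Diego £40.8, then Uche £33.6, then Nikolai £13.3, then Chloe £6.2.
Tara has the top bid and wins; the price is the second-highest bid, £40.8.
Tara's payoff = £59.3 − £40.8 = £18.5. All other bidders lose, so their payoff is 0.

Payoffs: Tara £18.5, Diego £0.0, Nikolai £0.0, Uche £0.0, Chloe £0.0.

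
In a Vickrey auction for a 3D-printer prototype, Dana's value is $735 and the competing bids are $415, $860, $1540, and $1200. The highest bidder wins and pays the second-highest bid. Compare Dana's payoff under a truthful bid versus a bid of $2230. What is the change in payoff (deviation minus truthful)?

Payoff change: -$805.

The highest competing bid is $1540.
Bidding truthfully at $735: the top bid is $1540 (a rival), so Dana loses. Payoff = $0.
Bidding $2230: Dana has the top bid, wins, and pays the second-highest bid $1540. Payoff = $735 − $1540 = -$805.
Change = -$805 − $0 = -$805.
This is the dominant-strategy logic: truthful bidding weakly beats any alternative.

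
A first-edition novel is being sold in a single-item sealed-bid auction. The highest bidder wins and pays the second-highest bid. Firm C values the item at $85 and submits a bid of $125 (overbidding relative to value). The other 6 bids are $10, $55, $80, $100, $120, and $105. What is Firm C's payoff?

Firm C's payoff: -$35.

Highest competing bid: $120.
Firm C's bid $125 is the highest overall, so Firm C wins and pays the second-highest bid, $120.
Payoff = value − price = $85 − $120 = -$35.
Overbidding won the item at a price above value — truthful bidding would have avoided this loss.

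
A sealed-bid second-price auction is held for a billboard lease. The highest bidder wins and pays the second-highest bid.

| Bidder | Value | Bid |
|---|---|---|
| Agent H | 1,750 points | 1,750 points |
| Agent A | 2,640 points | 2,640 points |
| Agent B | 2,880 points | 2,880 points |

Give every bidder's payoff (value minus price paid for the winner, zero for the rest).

Payoffs: Agent H 0 points, Agent A 0 points, Agent B 240 points.

Ranking the bids: Agent B 2,880 points, then Agent A 2,640 points, then Agent H 1,750 points.
Agent B has the top bid and wins; the price is the second-highest bid, 2,640 points.
Agent B's payoff = 2,880 points − 2,640 points = 240 points. All other bidders lose, so their payoff is 0.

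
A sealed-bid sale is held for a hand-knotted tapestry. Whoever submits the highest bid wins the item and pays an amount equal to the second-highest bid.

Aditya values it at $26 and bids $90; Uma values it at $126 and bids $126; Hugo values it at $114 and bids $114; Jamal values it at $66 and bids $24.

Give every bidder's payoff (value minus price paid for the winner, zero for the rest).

Ordered from highest: Uma $126, then Hugo $114, then Aditya $90, then Jamal $24.
Uma has the top bid and wins; the price is the second-highest bid, $114.
Uma's payoff = $126 − $114 = $12. All other bidders lose, so their payoff is 0.

Aditya $0, Uma $12, Hugo $0, Jamal $0.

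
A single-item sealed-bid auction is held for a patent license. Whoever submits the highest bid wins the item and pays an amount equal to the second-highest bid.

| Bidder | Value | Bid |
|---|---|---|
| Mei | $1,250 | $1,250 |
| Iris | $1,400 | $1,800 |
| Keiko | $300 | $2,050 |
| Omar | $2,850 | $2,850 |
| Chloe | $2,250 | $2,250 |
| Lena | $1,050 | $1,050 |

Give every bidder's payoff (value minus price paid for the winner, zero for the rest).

Mei $0, Iris $0, Keiko $0, Omar $600, Chloe $0, Lena $0.

Ordered from highest: Omar $2,850, then Chloe $2,250, then Keiko $2,050, then Iris $1,800, then Mei $1,250, then Lena $1,050.
Omar has the top bid and wins; the price is the second-highest bid, $2,250.
Omar's payoff = $2,850 − $2,250 = $600. All other bidders lose, so their payoff is 0.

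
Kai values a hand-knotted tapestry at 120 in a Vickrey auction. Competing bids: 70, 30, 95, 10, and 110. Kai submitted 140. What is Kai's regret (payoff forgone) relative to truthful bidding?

The highest competing bid is 110.
Bidding truthfully at 120: Kai has the top bid, wins, and pays the second-highest bid 110. Payoff = 120 − 110 = 10.
Bidding 140: Kai has the top bid, wins, and pays the second-highest bid 110. Payoff = 120 − 110 = 10.
Regret = truthful payoff − actual payoff = 10 − 10 = 0.
The bid only affects whether you win, not the price — here both bids land on the same side of the top rival bid, so the deviation is payoff-neutral.

0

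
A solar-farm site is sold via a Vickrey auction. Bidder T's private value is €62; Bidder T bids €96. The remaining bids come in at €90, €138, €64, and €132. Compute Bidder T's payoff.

Bidder T's payoff: €0.

Highest competing bid: €138.
Bidder T's bid €96 is not the highest, so Bidder T loses, pays nothing, and earns zero payoff.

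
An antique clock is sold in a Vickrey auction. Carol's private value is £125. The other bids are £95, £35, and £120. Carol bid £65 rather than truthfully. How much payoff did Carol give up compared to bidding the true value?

Payoff forgone: £5.

The highest competing bid is £120.
Bidding truthfully at £125: Carol has the top bid, wins, and pays the second-highest bid £120. Payoff = £125 − £120 = £5.
Bidding £65: the top bid is £120 (a rival), so Carol loses. Payoff = £0.
Regret = truthful payoff − actual payoff = £5 − £0 = £5.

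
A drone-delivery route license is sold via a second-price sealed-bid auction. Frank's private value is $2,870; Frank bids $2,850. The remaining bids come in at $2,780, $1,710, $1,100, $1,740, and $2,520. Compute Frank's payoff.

$90

Highest competing bid: $2,780.
Frank's bid $2,850 is the highest overall, so Frank wins and pays the second-highest bid, $2,780.
Payoff = value − price = $2,870 − $2,780 = $90.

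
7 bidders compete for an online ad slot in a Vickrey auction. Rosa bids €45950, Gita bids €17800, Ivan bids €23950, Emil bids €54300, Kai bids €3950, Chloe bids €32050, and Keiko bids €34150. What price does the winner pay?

Sorted high to low: Emil €54300; Rosa €45950; Keiko €34150; Chloe €32050; Ivan €23950; Gita €17800; Kai €3950.
Emil has the highest bid, so Emil wins.
The second-highest bid is €45950, so that is what Emil pays.

The winner pays €45950.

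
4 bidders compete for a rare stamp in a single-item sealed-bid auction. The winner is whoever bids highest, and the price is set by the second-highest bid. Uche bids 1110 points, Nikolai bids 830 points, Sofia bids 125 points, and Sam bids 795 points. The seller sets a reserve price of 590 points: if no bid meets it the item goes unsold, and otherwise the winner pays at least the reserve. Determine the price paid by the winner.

Price paid: 830 points.

Ranking the bids: Uche 1110 points; Nikolai 830 points; Sam 795 points; Sofia 125 points.
Uche has the highest bid, so Uche wins.
The second-highest bid is 830 points, which exceeds the reserve, so that sets the price.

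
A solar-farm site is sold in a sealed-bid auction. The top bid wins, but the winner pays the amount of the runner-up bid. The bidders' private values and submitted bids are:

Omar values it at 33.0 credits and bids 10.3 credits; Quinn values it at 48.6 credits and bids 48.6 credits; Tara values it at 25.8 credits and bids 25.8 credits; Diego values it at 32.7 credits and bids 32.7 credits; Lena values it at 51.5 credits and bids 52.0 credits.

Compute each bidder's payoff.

Payoffs: Omar 0.0 credits, Quinn 0.0 credits, Tara 0.0 credits, Diego 0.0 credits, Lena 2.9 credits.

Ranking the bids: Lena 52.0 credits, then Quinn 48.6 credits, then Diego 32.7 credits, then Tara 25.8 credits, then Omar 10.3 credits.
Lena has the top bid and wins; the price is the second-highest bid, 48.6 credits.
Lena's payoff = 51.5 credits − 48.6 credits = 2.9 credits. All other bidders lose, so their payoff is 0.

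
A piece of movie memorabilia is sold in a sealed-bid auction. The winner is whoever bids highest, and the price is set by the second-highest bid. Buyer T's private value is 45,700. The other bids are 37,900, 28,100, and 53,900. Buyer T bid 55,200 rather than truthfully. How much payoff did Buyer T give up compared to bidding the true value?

Payoff forgone: 8,200.

The highest competing bid is 53,900.
Bidding truthfully at 45,700: the top bid is 53,900 (a rival), so Buyer T loses. Payoff = 0.
Bidding 55,200: Buyer T has the top bid, wins, and pays the second-highest bid 53,900. Payoff = 45,700 − 53,900 = -8,200.
Regret = truthful payoff − actual payoff = 0 − -8,200 = 8,200.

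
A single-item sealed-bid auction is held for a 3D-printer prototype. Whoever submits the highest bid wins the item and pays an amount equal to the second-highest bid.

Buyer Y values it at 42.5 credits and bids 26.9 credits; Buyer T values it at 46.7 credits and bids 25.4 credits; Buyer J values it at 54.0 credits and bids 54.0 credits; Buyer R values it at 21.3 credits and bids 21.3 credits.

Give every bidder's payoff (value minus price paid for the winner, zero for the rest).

Payoffs: Buyer Y 0.0 credits, Buyer T 0.0 credits, Buyer J 27.1 credits, Buyer R 0.0 credits.

Bids in descending order: Buyer J 54.0 credits > Buyer Y 26.9 credits > Buyer T 25.4 credits > Buyer R 21.3 credits.
Buyer J has the top bid and wins; the price is the second-highest bid, 26.9 credits.
Buyer J's payoff = 54.0 credits − 26.9 credits = 27.1 credits. All other bidders lose, so their payoff is 0.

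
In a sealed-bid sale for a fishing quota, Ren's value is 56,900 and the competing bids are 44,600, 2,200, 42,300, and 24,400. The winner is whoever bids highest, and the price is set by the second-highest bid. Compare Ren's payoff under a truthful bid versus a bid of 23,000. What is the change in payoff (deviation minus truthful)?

The highest competing bid is 44,600.
Bidding truthfully at 56,900: Ren has the top bid, wins, and pays the second-highest bid 44,600. Payoff = 56,900 − 44,600 = 12,300.
Bidding 23,000: the top bid is 44,600 (a rival), so Ren loses. Payoff = 0.
Change = 0 − 12,300 = -12,300.

Payoff change: -12,300.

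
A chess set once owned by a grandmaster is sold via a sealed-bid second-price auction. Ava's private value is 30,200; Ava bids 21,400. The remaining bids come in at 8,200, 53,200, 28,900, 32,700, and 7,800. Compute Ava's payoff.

Highest competing bid: 53,200.
Ava's bid 21,400 is not the highest, so Ava loses, pays nothing, and earns zero payoff.

Payoff = 0.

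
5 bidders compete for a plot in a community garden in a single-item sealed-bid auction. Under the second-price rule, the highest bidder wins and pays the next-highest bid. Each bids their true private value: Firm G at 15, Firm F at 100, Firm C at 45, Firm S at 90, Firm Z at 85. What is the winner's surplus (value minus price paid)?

Winner's surplus: 10.

Ranking the bids: Firm F 100; Firm S 90; Firm Z 85; Firm C 45; Firm G 15.
Firm F wins with the top bid and pays the second-highest, 90.
Surplus = 100 − 90 = 10.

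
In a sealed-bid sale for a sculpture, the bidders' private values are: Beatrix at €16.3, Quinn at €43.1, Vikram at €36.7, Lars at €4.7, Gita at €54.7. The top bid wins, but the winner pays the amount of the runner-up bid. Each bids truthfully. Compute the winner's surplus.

Sorted high to low: Gita €54.7, then Quinn €43.1, then Vikram €36.7, then Beatrix €16.3, then Lars €4.7.
Gita wins with the top bid and pays the second-highest, €43.1.
Surplus = €54.7 − €43.1 = €11.6.

Winner's surplus: €11.6.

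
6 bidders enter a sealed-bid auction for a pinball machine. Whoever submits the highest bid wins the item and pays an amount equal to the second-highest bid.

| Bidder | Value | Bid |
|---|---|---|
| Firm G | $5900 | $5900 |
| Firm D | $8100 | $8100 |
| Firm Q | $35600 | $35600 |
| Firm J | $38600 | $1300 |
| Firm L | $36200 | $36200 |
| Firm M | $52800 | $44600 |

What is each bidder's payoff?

Ranking the bids: Firm M $44600 > Firm L $36200 > Firm Q $35600 > Firm D $8100 > Firm G $5900 > Firm J $1300.
Firm M has the top bid and wins; the price is the second-highest bid, $36200.
Firm M's payoff = $52800 − $36200 = $16600. All other bidders lose, so their payoff is 0.

Payoffs: Firm G $0, Firm D $0, Firm Q $0, Firm J $0, Firm L $0, Firm M $16600.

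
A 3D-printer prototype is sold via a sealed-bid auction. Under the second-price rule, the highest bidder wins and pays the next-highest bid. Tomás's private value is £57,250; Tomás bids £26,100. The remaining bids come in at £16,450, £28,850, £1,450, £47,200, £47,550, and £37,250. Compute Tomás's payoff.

Tomás's payoff: £0.

Highest competing bid: £47,550.
Tomás's bid £26,100 is not the highest, so Tomás loses, pays nothing, and earns zero payoff.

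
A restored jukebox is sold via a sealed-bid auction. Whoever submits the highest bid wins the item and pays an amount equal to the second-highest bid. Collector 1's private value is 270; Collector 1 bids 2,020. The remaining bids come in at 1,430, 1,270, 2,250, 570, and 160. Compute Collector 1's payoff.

Highest competing bid: 2,250.
Collector 1's bid 2,020 is not the highest, so Collector 1 loses, pays nothing, and earns zero payoff.

Payoff = 0.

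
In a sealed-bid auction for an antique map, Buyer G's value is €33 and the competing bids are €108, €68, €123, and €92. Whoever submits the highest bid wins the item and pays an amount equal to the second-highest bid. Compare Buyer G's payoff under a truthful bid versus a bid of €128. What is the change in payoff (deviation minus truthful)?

Change in payoff: -€90.

The highest competing bid is €123.
Bidding truthfully at €33: the top bid is €123 (a rival), so Buyer G loses. Payoff = €0.
Bidding €128: Buyer G has the top bid, wins, and pays the second-highest bid €123. Payoff = €33 − €123 = -€90.
Change = -€90 − €0 = -€90.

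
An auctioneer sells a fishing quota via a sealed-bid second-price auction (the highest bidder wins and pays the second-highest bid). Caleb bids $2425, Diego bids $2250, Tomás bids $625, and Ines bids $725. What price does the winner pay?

The winner pays $2250.

Bids in descending order: Caleb $2425, then Diego $2250, then Ines $725, then Tomás $625.
Caleb is the highest bidder, so Caleb wins.
Under the second-price rule, the price is the second-highest bid: $2250.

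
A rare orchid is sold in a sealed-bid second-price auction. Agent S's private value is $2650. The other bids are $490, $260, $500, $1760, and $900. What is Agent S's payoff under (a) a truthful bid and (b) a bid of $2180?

Truthful: $890; alternative: $890.

The highest competing bid is $1760.
Bidding truthfully at $2650: Agent S has the top bid, wins, and pays the second-highest bid $1760. Payoff = $2650 − $1760 = $890.
Bidding $2180: Agent S has the top bid, wins, and pays the second-highest bid $1760. Payoff = $2650 − $1760 = $890.
The bid only affects whether you win, not the price — here both bids land on the same side of the top rival bid, so the deviation is payoff-neutral.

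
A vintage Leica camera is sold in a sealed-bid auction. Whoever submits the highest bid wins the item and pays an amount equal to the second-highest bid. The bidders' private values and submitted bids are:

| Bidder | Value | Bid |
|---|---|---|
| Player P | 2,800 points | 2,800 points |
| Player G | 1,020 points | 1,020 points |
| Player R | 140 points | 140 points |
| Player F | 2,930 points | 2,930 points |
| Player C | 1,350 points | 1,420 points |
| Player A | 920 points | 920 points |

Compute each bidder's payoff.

Ranking the bids: Player F 2,930 points > Player P 2,800 points > Player C 1,420 points > Player G 1,020 points > Player A 920 points > Player R 140 points.
Player F has the top bid and wins; the price is the second-highest bid, 2,800 points.
Player F's payoff = 2,930 points − 2,800 points = 130 points. All other bidders lose, so their payoff is 0.

Payoffs: Player P 0 points, Player G 0 points, Player R 0 points, Player F 130 points, Player C 0 points, Player A 0 points.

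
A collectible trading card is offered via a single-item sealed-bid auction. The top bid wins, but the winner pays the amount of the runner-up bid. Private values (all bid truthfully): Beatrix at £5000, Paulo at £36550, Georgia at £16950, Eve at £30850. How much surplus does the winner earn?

Ordered from highest: Paulo £36550; Eve £30850; Georgia £16950; Beatrix £5000.
Paulo wins with the top bid and pays the second-highest, £30850.
Surplus = £36550 − £30850 = £5700.

Winner's surplus: £5700.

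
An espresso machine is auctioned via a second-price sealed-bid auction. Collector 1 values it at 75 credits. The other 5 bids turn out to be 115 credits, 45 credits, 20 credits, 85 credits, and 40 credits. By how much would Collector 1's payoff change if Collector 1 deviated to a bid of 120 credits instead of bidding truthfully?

Change in payoff: -40 credits.

The highest competing bid is 115 credits.
Bidding truthfully at 75 credits: the top bid is 115 credits (a rival), so Collector 1 loses. Payoff = 0 credits.
Bidding 120 credits: Collector 1 has the top bid, wins, and pays the second-highest bid 115 credits. Payoff = 75 credits − 115 credits = -40 credits.
Change = -40 credits − 0 credits = -40 credits.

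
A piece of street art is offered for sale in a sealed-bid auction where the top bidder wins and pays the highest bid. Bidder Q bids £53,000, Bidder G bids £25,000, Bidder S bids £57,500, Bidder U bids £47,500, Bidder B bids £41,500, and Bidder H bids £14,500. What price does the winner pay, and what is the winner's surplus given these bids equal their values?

Ranking the bids: Bidder S £57,500 > Bidder Q £53,000 > Bidder U £47,500 > Bidder B £41,500 > Bidder G £25,000 > Bidder H £14,500.
Bidder S is the highest bidder, so Bidder S wins.
Under the first-price rule, the price is the highest bid: £57,500.
Surplus = £57,500 − £57,500 = £0.

Price £57,500; surplus £0.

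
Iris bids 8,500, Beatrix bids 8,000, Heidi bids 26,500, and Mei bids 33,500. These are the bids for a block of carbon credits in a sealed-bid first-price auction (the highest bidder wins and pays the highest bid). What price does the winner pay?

Price paid: 33,500.

Ranking the bids: Mei 33,500, then Heidi 26,500, then Iris 8,500, then Beatrix 8,000.
Mei is the highest bidder, so Mei wins.
Under the first-price rule, the price is the highest bid: 33,500.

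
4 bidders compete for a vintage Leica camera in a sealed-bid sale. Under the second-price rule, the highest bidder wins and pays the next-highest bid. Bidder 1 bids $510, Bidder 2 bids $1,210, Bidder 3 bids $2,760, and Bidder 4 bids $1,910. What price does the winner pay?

Price paid: $1,910.

Sorted high to low: Bidder 3 $2,760 > Bidder 4 $1,910 > Bidder 2 $1,210 > Bidder 1 $510.
Bidder 3 has the highest bid, so Bidder 3 wins.
The second-highest bid is $1,910, so that is what Bidder 3 pays.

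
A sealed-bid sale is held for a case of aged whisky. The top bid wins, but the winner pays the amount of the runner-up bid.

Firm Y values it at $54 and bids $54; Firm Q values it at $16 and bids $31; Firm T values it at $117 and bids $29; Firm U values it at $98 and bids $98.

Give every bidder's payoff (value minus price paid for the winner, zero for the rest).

Ordered from highest: Firm U $98; Firm Y $54; Firm Q $31; Firm T $29.
Firm U has the top bid and wins; the price is the second-highest bid, $54.
Firm U's payoff = $98 − $54 = $44. All other bidders lose, so their payoff is 0.

Payoffs: Firm Y $0, Firm Q $0, Firm T $0, Firm U $44.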